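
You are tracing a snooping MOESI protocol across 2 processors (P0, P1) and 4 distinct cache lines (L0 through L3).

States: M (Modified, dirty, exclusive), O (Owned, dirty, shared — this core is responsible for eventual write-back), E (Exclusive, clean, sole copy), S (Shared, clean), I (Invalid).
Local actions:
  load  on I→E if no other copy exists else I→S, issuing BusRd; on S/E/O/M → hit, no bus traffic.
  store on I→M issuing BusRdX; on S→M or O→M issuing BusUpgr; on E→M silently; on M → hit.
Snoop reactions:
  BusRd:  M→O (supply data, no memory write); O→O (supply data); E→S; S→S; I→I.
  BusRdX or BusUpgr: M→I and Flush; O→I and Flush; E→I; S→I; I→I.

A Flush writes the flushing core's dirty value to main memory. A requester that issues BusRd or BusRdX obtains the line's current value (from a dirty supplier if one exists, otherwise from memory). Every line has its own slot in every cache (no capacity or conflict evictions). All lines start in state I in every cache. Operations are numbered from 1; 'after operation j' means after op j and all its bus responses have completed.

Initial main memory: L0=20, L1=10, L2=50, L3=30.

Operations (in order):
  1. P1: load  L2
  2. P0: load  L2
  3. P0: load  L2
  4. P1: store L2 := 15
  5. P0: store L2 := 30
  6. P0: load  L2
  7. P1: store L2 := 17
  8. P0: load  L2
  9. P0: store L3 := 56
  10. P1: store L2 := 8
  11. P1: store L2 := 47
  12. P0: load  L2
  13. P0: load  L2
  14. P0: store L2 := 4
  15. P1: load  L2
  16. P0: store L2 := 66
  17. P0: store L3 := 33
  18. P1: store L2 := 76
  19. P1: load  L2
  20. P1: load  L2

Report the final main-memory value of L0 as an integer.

step 1: P1: load  L2  ⟶  IE  (L2)  txn=BusRd  M[L2]=50
step 2: P0: load  L2  ⟶  SS  (L2)  txn=BusRd  M[L2]=50
step 3: P0: load  L2  ⟶  SS  (L2)  txn=∅  M[L2]=50
step 4: P1: store L2 := 15  ⟶  IM  (L2)  txn=BusUpgr  M[L2]=50
step 5: P0: store L2 := 30  ⟶  MI  (L2)  txn=BusRdX+Flush  M[L2]=15
step 6: P0: load  L2  ⟶  MI  (L2)  txn=∅  M[L2]=15
step 7: P1: store L2 := 17  ⟶  IM  (L2)  txn=BusRdX+Flush  M[L2]=30
step 8: P0: load  L2  ⟶  SO  (L2)  txn=BusRd  M[L2]=30
step 9: P0: store L3 := 56  ⟶  MI  (L3)  txn=BusRdX  M[L3]=30
step 10: P1: store L2 := 8  ⟶  IM  (L2)  txn=BusUpgr  M[L2]=30
step 11: P1: store L2 := 47  ⟶  IM  (L2)  txn=∅  M[L2]=30
step 12: P0: load  L2  ⟶  SO  (L2)  txn=BusRd  M[L2]=30
step 13: P0: load  L2  ⟶  SO  (L2)  txn=∅  M[L2]=30
step 14: P0: store L2 := 4  ⟶  MI  (L2)  txn=BusUpgr+Flush  M[L2]=47
step 15: P1: load  L2  ⟶  OS  (L2)  txn=BusRd  M[L2]=47
step 16: P0: store L2 := 66  ⟶  MI  (L2)  txn=BusUpgr  M[L2]=47
step 17: P0: store L3 := 33  ⟶  MI  (L3)  txn=∅  M[L3]=30
step 18: P1: store L2 := 76  ⟶  IM  (L2)  txn=BusRdX+Flush  M[L2]=66
step 19: P1: load  L2  ⟶  IM  (L2)  txn=∅  M[L2]=66
step 20: P1: load  L2  ⟶  IM  (L2)  txn=∅  M[L2]=66

memory[L0] = 20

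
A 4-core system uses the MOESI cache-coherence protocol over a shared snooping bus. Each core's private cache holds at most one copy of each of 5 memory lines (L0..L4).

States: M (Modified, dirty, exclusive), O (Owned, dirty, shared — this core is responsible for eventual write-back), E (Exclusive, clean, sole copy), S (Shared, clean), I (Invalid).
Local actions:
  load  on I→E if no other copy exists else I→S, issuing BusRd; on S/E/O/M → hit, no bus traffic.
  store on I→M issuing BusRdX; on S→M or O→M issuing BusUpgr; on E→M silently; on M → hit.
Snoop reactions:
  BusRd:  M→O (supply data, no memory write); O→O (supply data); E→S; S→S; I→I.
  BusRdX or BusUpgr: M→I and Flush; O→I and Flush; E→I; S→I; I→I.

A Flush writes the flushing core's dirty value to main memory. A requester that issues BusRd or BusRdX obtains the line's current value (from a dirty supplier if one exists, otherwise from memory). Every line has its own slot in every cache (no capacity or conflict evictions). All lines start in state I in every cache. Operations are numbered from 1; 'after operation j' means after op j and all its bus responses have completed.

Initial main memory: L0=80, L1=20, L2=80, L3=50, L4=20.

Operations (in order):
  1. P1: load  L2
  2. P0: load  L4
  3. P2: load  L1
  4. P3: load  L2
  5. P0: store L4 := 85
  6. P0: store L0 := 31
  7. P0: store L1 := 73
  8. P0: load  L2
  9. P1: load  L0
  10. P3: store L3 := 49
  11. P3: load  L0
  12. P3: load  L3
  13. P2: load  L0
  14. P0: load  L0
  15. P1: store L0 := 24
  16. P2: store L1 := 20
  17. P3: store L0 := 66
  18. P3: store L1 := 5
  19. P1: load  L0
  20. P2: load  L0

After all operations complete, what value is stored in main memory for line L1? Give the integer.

memory[L1] = 20

[1] P1: load  L2 | P0:I, P1:E(80), P2:I, P3:I | bus: BusRd
[2] P0: load  L4 | P0:E(20), P1:I, P2:I, P3:I | bus: BusRd
[3] P2: load  L1 | P0:I, P1:I, P2:E(20), P3:I | bus: BusRd
[4] P3: load  L2 | P0:I, P1:S(80), P2:I, P3:S(80) | bus: BusRd
[5] P0: store L4 := 85 | P0:M(85), P1:I, P2:I, P3:I | bus: none
[6] P0: store L0 := 31 | P0:M(31), P1:I, P2:I, P3:I | bus: BusRdX
[7] P0: store L1 := 73 | P0:M(73), P1:I, P2:I, P3:I | bus: BusRdX
[8] P0: load  L2 | P0:S(80), P1:S(80), P2:I, P3:S(80) | bus: BusRd
[9] P1: load  L0 | P0:O(31), P1:S(31), P2:I, P3:I | bus: BusRd
[10] P3: store L3 := 49 | P0:I, P1:I, P2:I, P3:M(49) | bus: BusRdX
[11] P3: load  L0 | P0:O(31), P1:S(31), P2:I, P3:S(31) | bus: BusRd
[12] P3: load  L3 | P0:I, P1:I, P2:I, P3:M(49) | bus: none
[13] P2: load  L0 | P0:O(31), P1:S(31), P2:S(31), P3:S(31) | bus: BusRd
[14] P0: load  L0 | P0:O(31), P1:S(31), P2:S(31), P3:S(31) | bus: none
[15] P1: store L0 := 24 | P0:I, P1:M(24), P2:I, P3:I | bus: BusUpgr,Flush
[16] P2: store L1 := 20 | P0:I, P1:I, P2:M(20), P3:I | bus: BusRdX,Flush
[17] P3: store L0 := 66 | P0:I, P1:I, P2:I, P3:M(66) | bus: BusRdX,Flush
[18] P3: store L1 := 5 | P0:I, P1:I, P2:I, P3:M(5) | bus: BusRdX,Flush
[19] P1: load  L0 | P0:I, P1:S(66), P2:I, P3:O(66) | bus: BusRd
[20] P2: load  L0 | P0:I, P1:S(66), P2:S(66), P3:O(66) | bus: BusRd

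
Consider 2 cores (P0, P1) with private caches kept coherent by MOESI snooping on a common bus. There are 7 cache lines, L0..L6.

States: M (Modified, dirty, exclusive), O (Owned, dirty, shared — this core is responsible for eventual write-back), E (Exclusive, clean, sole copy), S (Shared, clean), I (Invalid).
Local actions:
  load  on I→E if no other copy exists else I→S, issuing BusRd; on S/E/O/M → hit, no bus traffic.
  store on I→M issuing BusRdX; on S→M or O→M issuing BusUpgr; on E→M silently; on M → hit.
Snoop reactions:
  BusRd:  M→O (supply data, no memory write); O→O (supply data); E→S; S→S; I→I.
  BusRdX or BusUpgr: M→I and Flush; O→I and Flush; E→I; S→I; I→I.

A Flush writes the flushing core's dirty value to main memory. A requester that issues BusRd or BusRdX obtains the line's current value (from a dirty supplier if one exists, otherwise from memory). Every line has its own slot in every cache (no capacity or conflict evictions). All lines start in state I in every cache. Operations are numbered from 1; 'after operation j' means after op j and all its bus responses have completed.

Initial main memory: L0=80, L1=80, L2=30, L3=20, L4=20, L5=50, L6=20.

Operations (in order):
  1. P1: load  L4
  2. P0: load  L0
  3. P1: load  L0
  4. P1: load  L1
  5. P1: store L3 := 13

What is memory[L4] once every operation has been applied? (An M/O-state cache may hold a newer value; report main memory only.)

memory[L4] = 20

[1] P1: load  L4 | P0:I, P1:E(20) | bus: BusRd
[2] P0: load  L0 | P0:E(80), P1:I | bus: BusRd
[3] P1: load  L0 | P0:S(80), P1:S(80) | bus: BusRd
[4] P1: load  L1 | P0:I, P1:E(80) | bus: BusRd
[5] P1: store L3 := 13 | P0:I, P1:M(13) | bus: BusRdX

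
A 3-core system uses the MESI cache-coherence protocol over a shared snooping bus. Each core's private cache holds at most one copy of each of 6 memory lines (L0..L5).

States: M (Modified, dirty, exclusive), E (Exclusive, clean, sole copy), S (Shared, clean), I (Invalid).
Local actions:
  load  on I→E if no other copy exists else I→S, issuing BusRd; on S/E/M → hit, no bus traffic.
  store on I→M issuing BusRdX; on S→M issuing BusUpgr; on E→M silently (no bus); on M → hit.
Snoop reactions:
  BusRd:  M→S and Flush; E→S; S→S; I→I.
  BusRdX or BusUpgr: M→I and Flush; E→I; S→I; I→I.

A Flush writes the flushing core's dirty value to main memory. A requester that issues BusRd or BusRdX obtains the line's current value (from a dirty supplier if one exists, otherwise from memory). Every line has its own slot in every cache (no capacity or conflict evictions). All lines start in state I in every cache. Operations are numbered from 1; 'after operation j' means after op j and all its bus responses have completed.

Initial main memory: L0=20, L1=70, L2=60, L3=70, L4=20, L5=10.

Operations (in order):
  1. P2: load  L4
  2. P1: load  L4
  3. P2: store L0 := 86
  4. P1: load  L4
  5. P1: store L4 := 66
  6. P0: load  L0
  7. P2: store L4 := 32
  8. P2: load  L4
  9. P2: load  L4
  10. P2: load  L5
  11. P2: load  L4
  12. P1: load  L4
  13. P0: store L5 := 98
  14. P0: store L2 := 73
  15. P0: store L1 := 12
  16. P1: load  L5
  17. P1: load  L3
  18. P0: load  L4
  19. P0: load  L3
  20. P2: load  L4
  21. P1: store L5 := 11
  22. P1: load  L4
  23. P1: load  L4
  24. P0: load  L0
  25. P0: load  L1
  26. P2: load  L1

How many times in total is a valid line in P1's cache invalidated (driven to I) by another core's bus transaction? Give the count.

1. P2: load  L4  bus=[BusRd]  L4: P0=I P1=I P2=E  mem[L4]=20
2. P1: load  L4  bus=[BusRd]  L4: P0=I P1=S P2=S  mem[L4]=20
3. P2: store L0 := 86  bus=[BusRdX]  L0: P0=I P1=I P2=M  mem[L0]=20
4. P1: load  L4  bus=[-]  L4: P0=I P1=S P2=S  mem[L4]=20
5. P1: store L4 := 66  bus=[BusUpgr]  L4: P0=I P1=M P2=I  mem[L4]=20
6. P0: load  L0  bus=[BusRd,Flush]  L0: P0=S P1=I P2=S  mem[L0]=86
7. P2: store L4 := 32  bus=[BusRdX,Flush]  L4: P0=I P1=I P2=M  mem[L4]=66
8. P2: load  L4  bus=[-]  L4: P0=I P1=I P2=M  mem[L4]=66
9. P2: load  L4  bus=[-]  L4: P0=I P1=I P2=M  mem[L4]=66
10. P2: load  L5  bus=[BusRd]  L5: P0=I P1=I P2=E  mem[L5]=10
11. P2: load  L4  bus=[-]  L4: P0=I P1=I P2=M  mem[L4]=66
12. P1: load  L4  bus=[BusRd,Flush]  L4: P0=I P1=S P2=S  mem[L4]=32
13. P0: store L5 := 98  bus=[BusRdX]  L5: P0=M P1=I P2=I  mem[L5]=10
14. P0: store L2 := 73  bus=[BusRdX]  L2: P0=M P1=I P2=I  mem[L2]=60
15. P0: store L1 := 12  bus=[BusRdX]  L1: P0=M P1=I P2=I  mem[L1]=70
16. P1: load  L5  bus=[BusRd,Flush]  L5: P0=S P1=S P2=I  mem[L5]=98
17. P1: load  L3  bus=[BusRd]  L3: P0=I P1=E P2=I  mem[L3]=70
18. P0: load  L4  bus=[BusRd]  L4: P0=S P1=S P2=S  mem[L4]=32
19. P0: load  L3  bus=[BusRd]  L3: P0=S P1=S P2=I  mem[L3]=70
20. P2: load  L4  bus=[-]  L4: P0=S P1=S P2=S  mem[L4]=32
21. P1: store L5 := 11  bus=[BusUpgr]  L5: P0=I P1=M P2=I  mem[L5]=98
22. P1: load  L4  bus=[-]  L4: P0=S P1=S P2=S  mem[L4]=32
23. P1: load  L4  bus=[-]  L4: P0=S P1=S P2=S  mem[L4]=32
24. P0: load  L0  bus=[-]  L0: P0=S P1=I P2=S  mem[L0]=86
25. P0: load  L1  bus=[-]  L1: P0=M P1=I P2=I  mem[L1]=70
26. P2: load  L1  bus=[BusRd,Flush]  L1: P0=S P1=I P2=S  mem[L1]=12

invalidations = 1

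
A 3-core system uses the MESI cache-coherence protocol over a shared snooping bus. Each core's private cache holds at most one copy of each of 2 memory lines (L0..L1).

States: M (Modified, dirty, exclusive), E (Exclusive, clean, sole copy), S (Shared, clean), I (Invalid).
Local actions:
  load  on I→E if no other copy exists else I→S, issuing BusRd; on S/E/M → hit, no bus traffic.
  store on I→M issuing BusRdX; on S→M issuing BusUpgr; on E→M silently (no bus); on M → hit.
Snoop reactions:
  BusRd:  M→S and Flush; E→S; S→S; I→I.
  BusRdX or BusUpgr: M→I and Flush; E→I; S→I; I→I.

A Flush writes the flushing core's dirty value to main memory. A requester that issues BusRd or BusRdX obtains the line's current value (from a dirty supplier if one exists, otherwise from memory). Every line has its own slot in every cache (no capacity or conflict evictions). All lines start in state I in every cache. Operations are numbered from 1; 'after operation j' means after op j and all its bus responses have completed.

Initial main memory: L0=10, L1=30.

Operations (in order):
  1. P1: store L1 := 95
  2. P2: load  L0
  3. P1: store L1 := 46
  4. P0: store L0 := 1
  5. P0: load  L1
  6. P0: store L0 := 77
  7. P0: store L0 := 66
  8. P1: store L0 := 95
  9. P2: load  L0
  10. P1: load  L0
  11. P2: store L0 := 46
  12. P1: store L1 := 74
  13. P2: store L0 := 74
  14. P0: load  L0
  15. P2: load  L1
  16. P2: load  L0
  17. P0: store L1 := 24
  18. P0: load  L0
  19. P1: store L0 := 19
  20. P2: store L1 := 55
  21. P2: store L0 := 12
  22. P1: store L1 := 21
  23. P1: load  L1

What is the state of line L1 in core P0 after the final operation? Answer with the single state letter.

1. P1: store L1 := 95  bus=[BusRdX]  L1: P0=I P1=M P2=I  mem[L1]=30
2. P2: load  L0  bus=[BusRd]  L0: P0=I P1=I P2=E  mem[L0]=10
3. P1: store L1 := 46  bus=[-]  L1: P0=I P1=M P2=I  mem[L1]=30
4. P0: store L0 := 1  bus=[BusRdX]  L0: P0=M P1=I P2=I  mem[L0]=10
5. P0: load  L1  bus=[BusRd,Flush]  L1: P0=S P1=S P2=I  mem[L1]=46
6. P0: store L0 := 77  bus=[-]  L0: P0=M P1=I P2=I  mem[L0]=10
7. P0: store L0 := 66  bus=[-]  L0: P0=M P1=I P2=I  mem[L0]=10
8. P1: store L0 := 95  bus=[BusRdX,Flush]  L0: P0=I P1=M P2=I  mem[L0]=66
9. P2: load  L0  bus=[BusRd,Flush]  L0: P0=I P1=S P2=S  mem[L0]=95
10. P1: load  L0  bus=[-]  L0: P0=I P1=S P2=S  mem[L0]=95
11. P2: store L0 := 46  bus=[BusUpgr]  L0: P0=I P1=I P2=M  mem[L0]=95
12. P1: store L1 := 74  bus=[BusUpgr]  L1: P0=I P1=M P2=I  mem[L1]=46
13. P2: store L0 := 74  bus=[-]  L0: P0=I P1=I P2=M  mem[L0]=95
14. P0: load  L0  bus=[BusRd,Flush]  L0: P0=S P1=I P2=S  mem[L0]=74
15. P2: load  L1  bus=[BusRd,Flush]  L1: P0=I P1=S P2=S  mem[L1]=74
16. P2: load  L0  bus=[-]  L0: P0=S P1=I P2=S  mem[L0]=74
17. P0: store L1 := 24  bus=[BusRdX]  L1: P0=M P1=I P2=I  mem[L1]=74
18. P0: load  L0  bus=[-]  L0: P0=S P1=I P2=S  mem[L0]=74
19. P1: store L0 := 19  bus=[BusRdX]  L0: P0=I P1=M P2=I  mem[L0]=74
20. P2: store L1 := 55  bus=[BusRdX,Flush]  L1: P0=I P1=I P2=M  mem[L1]=24
21. P2: store L0 := 12  bus=[BusRdX,Flush]  L0: P0=I P1=I P2=M  mem[L0]=19
22. P1: store L1 := 21  bus=[BusRdX,Flush]  L1: P0=I P1=M P2=I  mem[L1]=55
23. P1: load  L1  bus=[-]  L1: P0=I P1=M P2=I  mem[L1]=55

state = I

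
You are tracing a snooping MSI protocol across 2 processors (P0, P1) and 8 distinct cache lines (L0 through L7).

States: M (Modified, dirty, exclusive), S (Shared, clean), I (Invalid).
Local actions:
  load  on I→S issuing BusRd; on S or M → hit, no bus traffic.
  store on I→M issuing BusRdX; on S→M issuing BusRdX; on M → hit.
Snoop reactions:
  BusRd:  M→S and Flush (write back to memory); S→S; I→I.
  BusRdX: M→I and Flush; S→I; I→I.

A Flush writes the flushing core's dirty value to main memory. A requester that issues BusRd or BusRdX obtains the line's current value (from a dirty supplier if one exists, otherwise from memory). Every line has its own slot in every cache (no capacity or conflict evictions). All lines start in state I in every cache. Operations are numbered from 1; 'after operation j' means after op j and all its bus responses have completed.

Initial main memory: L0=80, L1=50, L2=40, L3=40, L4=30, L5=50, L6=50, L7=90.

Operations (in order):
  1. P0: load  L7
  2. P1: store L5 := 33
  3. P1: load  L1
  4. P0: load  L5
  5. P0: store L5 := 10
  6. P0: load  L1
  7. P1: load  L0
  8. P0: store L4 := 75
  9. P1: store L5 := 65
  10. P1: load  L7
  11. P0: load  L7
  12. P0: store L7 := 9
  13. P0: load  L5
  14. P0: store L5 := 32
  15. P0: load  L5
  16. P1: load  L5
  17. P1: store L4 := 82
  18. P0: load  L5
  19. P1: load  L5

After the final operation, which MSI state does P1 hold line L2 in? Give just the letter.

state = I

  op1 P0: load  L7 → S/I on L7; bus BusRd; mem=90
  op2 P1: store L5 := 33 → I/M on L5; bus BusRdX; mem=50
  op3 P1: load  L1 → I/S on L1; bus BusRd; mem=50
  op4 P0: load  L5 → S/S on L5; bus BusRd Flush; mem=33
  op5 P0: store L5 := 10 → M/I on L5; bus BusRdX; mem=33
  op6 P0: load  L1 → S/S on L1; bus BusRd; mem=50
  op7 P1: load  L0 → I/S on L0; bus BusRd; mem=80
  op8 P0: store L4 := 75 → M/I on L4; bus BusRdX; mem=30
  op9 P1: store L5 := 65 → I/M on L5; bus BusRdX Flush; mem=10
  op10 P1: load  L7 → S/S on L7; bus BusRd; mem=90
  op11 P0: load  L7 → S/S on L7; bus (none); mem=90
  op12 P0: store L7 := 9 → M/I on L7; bus BusRdX; mem=90
  op13 P0: load  L5 → S/S on L5; bus BusRd Flush; mem=65
  op14 P0: store L5 := 32 → M/I on L5; bus BusRdX; mem=65
  op15 P0: load  L5 → M/I on L5; bus (none); mem=65
  op16 P1: load  L5 → S/S on L5; bus BusRd Flush; mem=32
  op17 P1: store L4 := 82 → I/M on L4; bus BusRdX Flush; mem=75
  op18 P0: load  L5 → S/S on L5; bus (none); mem=32
  op19 P1: load  L5 → S/S on L5; bus (none); mem=32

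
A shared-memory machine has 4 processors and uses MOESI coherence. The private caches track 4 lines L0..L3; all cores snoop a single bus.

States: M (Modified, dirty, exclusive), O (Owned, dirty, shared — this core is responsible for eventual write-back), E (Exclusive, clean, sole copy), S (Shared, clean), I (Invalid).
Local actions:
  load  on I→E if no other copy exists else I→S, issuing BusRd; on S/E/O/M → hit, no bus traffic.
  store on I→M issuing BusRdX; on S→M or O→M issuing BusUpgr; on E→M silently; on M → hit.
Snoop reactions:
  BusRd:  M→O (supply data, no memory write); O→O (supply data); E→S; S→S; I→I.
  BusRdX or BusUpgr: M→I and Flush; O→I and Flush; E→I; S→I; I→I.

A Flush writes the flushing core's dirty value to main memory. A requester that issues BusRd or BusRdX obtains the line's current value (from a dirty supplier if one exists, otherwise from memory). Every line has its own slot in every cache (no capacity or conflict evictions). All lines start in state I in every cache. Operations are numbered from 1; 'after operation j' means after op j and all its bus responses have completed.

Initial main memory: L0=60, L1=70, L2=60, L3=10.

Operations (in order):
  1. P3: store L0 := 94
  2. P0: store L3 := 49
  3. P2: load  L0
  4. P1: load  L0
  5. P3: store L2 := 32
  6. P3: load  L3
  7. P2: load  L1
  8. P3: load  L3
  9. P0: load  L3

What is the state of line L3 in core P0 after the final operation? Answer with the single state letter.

step 1: P3: store L0 := 94  ⟶  IIIM  (L0)  txn=BusRdX  M[L0]=60
step 2: P0: store L3 := 49  ⟶  MIII  (L3)  txn=BusRdX  M[L3]=10
step 3: P2: load  L0  ⟶  IISO  (L0)  txn=BusRd  M[L0]=60
step 4: P1: load  L0  ⟶  ISSO  (L0)  txn=BusRd  M[L0]=60
step 5: P3: store L2 := 32  ⟶  IIIM  (L2)  txn=BusRdX  M[L2]=60
step 6: P3: load  L3  ⟶  OIIS  (L3)  txn=BusRd  M[L3]=10
step 7: P2: load  L1  ⟶  IIEI  (L1)  txn=BusRd  M[L1]=70
step 8: P3: load  L3  ⟶  OIIS  (L3)  txn=∅  M[L3]=10
step 9: P0: load  L3  ⟶  OIIS  (L3)  txn=∅  M[L3]=10

state = O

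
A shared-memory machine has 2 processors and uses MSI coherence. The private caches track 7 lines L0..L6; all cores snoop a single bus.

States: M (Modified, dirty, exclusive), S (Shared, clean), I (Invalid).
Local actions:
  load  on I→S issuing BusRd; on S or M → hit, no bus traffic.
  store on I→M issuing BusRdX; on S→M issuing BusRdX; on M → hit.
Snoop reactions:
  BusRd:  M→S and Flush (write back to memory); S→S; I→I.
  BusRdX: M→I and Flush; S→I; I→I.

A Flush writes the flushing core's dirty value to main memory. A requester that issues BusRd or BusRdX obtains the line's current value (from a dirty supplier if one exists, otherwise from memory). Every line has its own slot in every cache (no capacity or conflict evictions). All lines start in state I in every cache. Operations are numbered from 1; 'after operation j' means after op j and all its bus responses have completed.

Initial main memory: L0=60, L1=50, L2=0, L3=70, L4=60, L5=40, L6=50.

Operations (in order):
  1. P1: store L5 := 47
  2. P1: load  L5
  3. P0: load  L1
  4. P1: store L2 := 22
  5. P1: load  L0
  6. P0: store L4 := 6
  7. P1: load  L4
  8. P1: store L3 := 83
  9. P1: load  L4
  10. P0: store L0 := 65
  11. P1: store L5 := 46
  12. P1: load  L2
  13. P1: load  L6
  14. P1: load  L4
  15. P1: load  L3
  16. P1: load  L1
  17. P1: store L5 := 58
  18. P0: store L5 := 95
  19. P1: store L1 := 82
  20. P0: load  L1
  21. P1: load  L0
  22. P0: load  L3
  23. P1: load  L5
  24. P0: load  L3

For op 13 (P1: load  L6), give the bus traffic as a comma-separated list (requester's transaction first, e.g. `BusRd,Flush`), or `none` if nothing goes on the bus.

bus = BusRd

  op1 P1: store L5 := 47 → I/M on L5; bus BusRdX; mem=40
  op2 P1: load  L5 → I/M on L5; bus (none); mem=40
  op3 P0: load  L1 → S/I on L1; bus BusRd; mem=50
  op4 P1: store L2 := 22 → I/M on L2; bus BusRdX; mem=0
  op5 P1: load  L0 → I/S on L0; bus BusRd; mem=60
  op6 P0: store L4 := 6 → M/I on L4; bus BusRdX; mem=60
  op7 P1: load  L4 → S/S on L4; bus BusRd Flush; mem=6
  op8 P1: store L3 := 83 → I/M on L3; bus BusRdX; mem=70
  op9 P1: load  L4 → S/S on L4; bus (none); mem=6
  op10 P0: store L0 := 65 → M/I on L0; bus BusRdX; mem=60
  op11 P1: store L5 := 46 → I/M on L5; bus (none); mem=40
  op12 P1: load  L2 → I/M on L2; bus (none); mem=0
  op13 P1: load  L6 → I/S on L6; bus BusRd; mem=50
  op14 P1: load  L4 → S/S on L4; bus (none); mem=6
  op15 P1: load  L3 → I/M on L3; bus (none); mem=70
  op16 P1: load  L1 → S/S on L1; bus BusRd; mem=50
  op17 P1: store L5 := 58 → I/M on L5; bus (none); mem=40
  op18 P0: store L5 := 95 → M/I on L5; bus BusRdX Flush; mem=58
  op19 P1: store L1 := 82 → I/M on L1; bus BusRdX; mem=50
  op20 P0: load  L1 → S/S on L1; bus BusRd Flush; mem=82
  op21 P1: load  L0 → S/S on L0; bus BusRd Flush; mem=65
  op22 P0: load  L3 → S/S on L3; bus BusRd Flush; mem=83
  op23 P1: load  L5 → S/S on L5; bus BusRd Flush; mem=95
  op24 P0: load  L3 → S/S on L3; bus (none); mem=83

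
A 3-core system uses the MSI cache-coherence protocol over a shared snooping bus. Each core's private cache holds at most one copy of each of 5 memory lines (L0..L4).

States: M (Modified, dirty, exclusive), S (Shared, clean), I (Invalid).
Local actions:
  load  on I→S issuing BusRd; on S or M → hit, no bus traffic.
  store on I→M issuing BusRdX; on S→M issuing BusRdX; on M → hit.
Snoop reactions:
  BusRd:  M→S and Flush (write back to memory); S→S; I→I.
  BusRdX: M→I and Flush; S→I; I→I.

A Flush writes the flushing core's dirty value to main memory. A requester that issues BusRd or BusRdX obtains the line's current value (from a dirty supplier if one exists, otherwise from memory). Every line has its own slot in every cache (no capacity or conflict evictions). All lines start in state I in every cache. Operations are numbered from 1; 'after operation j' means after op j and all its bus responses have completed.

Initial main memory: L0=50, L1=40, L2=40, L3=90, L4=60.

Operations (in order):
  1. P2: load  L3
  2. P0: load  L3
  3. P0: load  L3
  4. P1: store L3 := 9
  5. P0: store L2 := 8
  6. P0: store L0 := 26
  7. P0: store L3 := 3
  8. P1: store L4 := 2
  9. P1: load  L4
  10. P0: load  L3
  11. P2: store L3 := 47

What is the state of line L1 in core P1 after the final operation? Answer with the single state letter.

state = I

step 1: P2: load  L3  ⟶  IIS  (L3)  txn=BusRd  M[L3]=90
step 2: P0: load  L3  ⟶  SIS  (L3)  txn=BusRd  M[L3]=90
step 3: P0: load  L3  ⟶  SIS  (L3)  txn=∅  M[L3]=90
step 4: P1: store L3 := 9  ⟶  IMI  (L3)  txn=BusRdX  M[L3]=90
step 5: P0: store L2 := 8  ⟶  MII  (L2)  txn=BusRdX  M[L2]=40
step 6: P0: store L0 := 26  ⟶  MII  (L0)  txn=BusRdX  M[L0]=50
step 7: P0: store L3 := 3  ⟶  MII  (L3)  txn=BusRdX+Flush  M[L3]=9
step 8: P1: store L4 := 2  ⟶  IMI  (L4)  txn=BusRdX  M[L4]=60
step 9: P1: load  L4  ⟶  IMI  (L4)  txn=∅  M[L4]=60
step 10: P0: load  L3  ⟶  MII  (L3)  txn=∅  M[L3]=9
step 11: P2: store L3 := 47  ⟶  IIM  (L3)  txn=BusRdX+Flush  M[L3]=3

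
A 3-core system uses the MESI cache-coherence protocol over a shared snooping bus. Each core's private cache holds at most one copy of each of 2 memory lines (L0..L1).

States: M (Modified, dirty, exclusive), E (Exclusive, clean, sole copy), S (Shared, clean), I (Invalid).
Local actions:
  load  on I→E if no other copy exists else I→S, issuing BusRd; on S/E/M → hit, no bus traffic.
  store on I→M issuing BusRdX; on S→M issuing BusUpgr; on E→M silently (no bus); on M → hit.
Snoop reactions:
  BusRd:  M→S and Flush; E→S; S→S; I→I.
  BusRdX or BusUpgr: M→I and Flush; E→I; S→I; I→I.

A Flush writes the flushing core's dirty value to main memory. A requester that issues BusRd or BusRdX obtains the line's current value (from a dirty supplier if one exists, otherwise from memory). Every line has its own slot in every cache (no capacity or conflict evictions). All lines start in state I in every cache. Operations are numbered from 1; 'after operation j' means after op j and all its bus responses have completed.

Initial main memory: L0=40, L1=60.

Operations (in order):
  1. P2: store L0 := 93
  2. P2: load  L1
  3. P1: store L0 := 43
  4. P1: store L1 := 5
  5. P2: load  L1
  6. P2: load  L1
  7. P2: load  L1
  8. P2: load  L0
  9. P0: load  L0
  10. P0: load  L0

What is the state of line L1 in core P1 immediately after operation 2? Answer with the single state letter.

state = I

step 1: P2: store L0 := 93  ⟶  IIM  (L0)  txn=BusRdX  M[L0]=40
step 2: P2: load  L1  ⟶  IIE  (L1)  txn=BusRd  M[L1]=60
step 3: P1: store L0 := 43  ⟶  IMI  (L0)  txn=BusRdX+Flush  M[L0]=93
step 4: P1: store L1 := 5  ⟶  IMI  (L1)  txn=BusRdX  M[L1]=60
step 5: P2: load  L1  ⟶  ISS  (L1)  txn=BusRd+Flush  M[L1]=5
step 6: P2: load  L1  ⟶  ISS  (L1)  txn=∅  M[L1]=5
step 7: P2: load  L1  ⟶  ISS  (L1)  txn=∅  M[L1]=5
step 8: P2: load  L0  ⟶  ISS  (L0)  txn=BusRd+Flush  M[L0]=43
step 9: P0: load  L0  ⟶  SSS  (L0)  txn=BusRd  M[L0]=43
step 10: P0: load  L0  ⟶  SSS  (L0)  txn=∅  M[L0]=43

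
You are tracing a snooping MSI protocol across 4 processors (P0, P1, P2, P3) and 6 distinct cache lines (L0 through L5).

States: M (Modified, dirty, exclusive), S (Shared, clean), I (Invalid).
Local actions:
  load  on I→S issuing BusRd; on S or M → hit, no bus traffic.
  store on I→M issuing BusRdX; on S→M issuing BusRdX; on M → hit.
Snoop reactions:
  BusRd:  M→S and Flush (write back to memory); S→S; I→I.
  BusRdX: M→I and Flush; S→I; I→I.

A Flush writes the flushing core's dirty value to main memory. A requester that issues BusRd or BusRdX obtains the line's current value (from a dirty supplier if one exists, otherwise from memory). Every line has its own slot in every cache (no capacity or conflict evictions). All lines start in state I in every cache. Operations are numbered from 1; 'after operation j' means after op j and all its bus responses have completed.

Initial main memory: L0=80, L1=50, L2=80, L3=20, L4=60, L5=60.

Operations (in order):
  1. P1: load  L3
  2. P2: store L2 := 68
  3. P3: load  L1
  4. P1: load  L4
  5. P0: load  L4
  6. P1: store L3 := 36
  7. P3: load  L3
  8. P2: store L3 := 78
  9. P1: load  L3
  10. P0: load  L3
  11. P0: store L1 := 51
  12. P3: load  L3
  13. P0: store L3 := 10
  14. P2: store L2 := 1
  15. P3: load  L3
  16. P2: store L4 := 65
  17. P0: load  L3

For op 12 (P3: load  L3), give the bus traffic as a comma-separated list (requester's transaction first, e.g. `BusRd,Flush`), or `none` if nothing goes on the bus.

  op1 P1: load  L3 → I/S/I/I on L3; bus BusRd; mem=20
  op2 P2: store L2 := 68 → I/I/M/I on L2; bus BusRdX; mem=80
  op3 P3: load  L1 → I/I/I/S on L1; bus BusRd; mem=50
  op4 P1: load  L4 → I/S/I/I on L4; bus BusRd; mem=60
  op5 P0: load  L4 → S/S/I/I on L4; bus BusRd; mem=60
  op6 P1: store L3 := 36 → I/M/I/I on L3; bus BusRdX; mem=20
  op7 P3: load  L3 → I/S/I/S on L3; bus BusRd Flush; mem=36
  op8 P2: store L3 := 78 → I/I/M/I on L3; bus BusRdX; mem=36
  op9 P1: load  L3 → I/S/S/I on L3; bus BusRd Flush; mem=78
  op10 P0: load  L3 → S/S/S/I on L3; bus BusRd; mem=78
  op11 P0: store L1 := 51 → M/I/I/I on L1; bus BusRdX; mem=50
  op12 P3: load  L3 → S/S/S/S on L3; bus BusRd; mem=78
  op13 P0: store L3 := 10 → M/I/I/I on L3; bus BusRdX; mem=78
  op14 P2: store L2 := 1 → I/I/M/I on L2; bus (none); mem=80
  op15 P3: load  L3 → S/I/I/S on L3; bus BusRd Flush; mem=10
  op16 P2: store L4 := 65 → I/I/M/I on L4; bus BusRdX; mem=60
  op17 P0: load  L3 → S/I/I/S on L3; bus (none); mem=10

bus = BusRd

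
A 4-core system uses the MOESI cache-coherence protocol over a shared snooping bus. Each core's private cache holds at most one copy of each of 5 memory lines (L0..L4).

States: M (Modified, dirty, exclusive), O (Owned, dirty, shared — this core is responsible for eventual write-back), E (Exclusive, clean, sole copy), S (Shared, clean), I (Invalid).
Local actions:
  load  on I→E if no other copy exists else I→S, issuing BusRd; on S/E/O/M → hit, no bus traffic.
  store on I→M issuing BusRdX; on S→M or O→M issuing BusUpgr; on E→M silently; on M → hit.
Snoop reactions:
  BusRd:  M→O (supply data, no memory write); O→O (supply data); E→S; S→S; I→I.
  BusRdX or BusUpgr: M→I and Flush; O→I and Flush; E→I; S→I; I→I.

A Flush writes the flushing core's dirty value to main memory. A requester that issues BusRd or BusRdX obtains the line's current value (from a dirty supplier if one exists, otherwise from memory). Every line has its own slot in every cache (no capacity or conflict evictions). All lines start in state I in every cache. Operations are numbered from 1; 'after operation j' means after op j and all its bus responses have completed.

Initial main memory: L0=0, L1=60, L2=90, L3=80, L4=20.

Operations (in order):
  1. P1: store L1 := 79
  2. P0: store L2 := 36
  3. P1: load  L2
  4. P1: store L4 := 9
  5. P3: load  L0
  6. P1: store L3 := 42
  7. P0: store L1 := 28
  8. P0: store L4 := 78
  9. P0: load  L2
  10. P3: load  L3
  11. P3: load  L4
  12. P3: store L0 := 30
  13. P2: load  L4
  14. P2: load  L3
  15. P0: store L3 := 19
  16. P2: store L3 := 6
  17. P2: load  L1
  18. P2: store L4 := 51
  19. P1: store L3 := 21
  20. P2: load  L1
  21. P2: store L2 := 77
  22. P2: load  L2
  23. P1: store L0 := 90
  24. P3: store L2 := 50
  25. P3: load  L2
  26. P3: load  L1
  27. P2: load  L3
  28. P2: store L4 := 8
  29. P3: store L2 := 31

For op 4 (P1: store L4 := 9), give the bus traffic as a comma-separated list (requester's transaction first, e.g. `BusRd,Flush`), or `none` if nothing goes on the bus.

  op1 P1: store L1 := 79 → I/M/I/I on L1; bus BusRdX; mem=60
  op2 P0: store L2 := 36 → M/I/I/I on L2; bus BusRdX; mem=90
  op3 P1: load  L2 → O/S/I/I on L2; bus BusRd; mem=90
  op4 P1: store L4 := 9 → I/M/I/I on L4; bus BusRdX; mem=20
  op5 P3: load  L0 → I/I/I/E on L0; bus BusRd; mem=0
  op6 P1: store L3 := 42 → I/M/I/I on L3; bus BusRdX; mem=80
  op7 P0: store L1 := 28 → M/I/I/I on L1; bus BusRdX Flush; mem=79
  op8 P0: store L4 := 78 → M/I/I/I on L4; bus BusRdX Flush; mem=9
  op9 P0: load  L2 → O/S/I/I on L2; bus (none); mem=90
  op10 P3: load  L3 → I/O/I/S on L3; bus BusRd; mem=80
  op11 P3: load  L4 → O/I/I/S on L4; bus BusRd; mem=9
  op12 P3: store L0 := 30 → I/I/I/M on L0; bus (none); mem=0
  op13 P2: load  L4 → O/I/S/S on L4; bus BusRd; mem=9
  op14 P2: load  L3 → I/O/S/S on L3; bus BusRd; mem=80
  op15 P0: store L3 := 19 → M/I/I/I on L3; bus BusRdX Flush; mem=42
  op16 P2: store L3 := 6 → I/I/M/I on L3; bus BusRdX Flush; mem=19
  op17 P2: load  L1 → O/I/S/I on L1; bus BusRd; mem=79
  op18 P2: store L4 := 51 → I/I/M/I on L4; bus BusUpgr Flush; mem=78
  op19 P1: store L3 := 21 → I/M/I/I on L3; bus BusRdX Flush; mem=6
  op20 P2: load  L1 → O/I/S/I on L1; bus (none); mem=79
  op21 P2: store L2 := 77 → I/I/M/I on L2; bus BusRdX Flush; mem=36
  op22 P2: load  L2 → I/I/M/I on L2; bus (none); mem=36
  op23 P1: store L0 := 90 → I/M/I/I on L0; bus BusRdX Flush; mem=30
  op24 P3: store L2 := 50 → I/I/I/M on L2; bus BusRdX Flush; mem=77
  op25 P3: load  L2 → I/I/I/M on L2; bus (none); mem=77
  op26 P3: load  L1 → O/I/S/S on L1; bus BusRd; mem=79
  op27 P2: load  L3 → I/O/S/I on L3; bus BusRd; mem=6
  op28 P2: store L4 := 8 → I/I/M/I on L4; bus (none); mem=78
  op29 P3: store L2 := 31 → I/I/I/M on L2; bus (none); mem=77

bus = BusRdX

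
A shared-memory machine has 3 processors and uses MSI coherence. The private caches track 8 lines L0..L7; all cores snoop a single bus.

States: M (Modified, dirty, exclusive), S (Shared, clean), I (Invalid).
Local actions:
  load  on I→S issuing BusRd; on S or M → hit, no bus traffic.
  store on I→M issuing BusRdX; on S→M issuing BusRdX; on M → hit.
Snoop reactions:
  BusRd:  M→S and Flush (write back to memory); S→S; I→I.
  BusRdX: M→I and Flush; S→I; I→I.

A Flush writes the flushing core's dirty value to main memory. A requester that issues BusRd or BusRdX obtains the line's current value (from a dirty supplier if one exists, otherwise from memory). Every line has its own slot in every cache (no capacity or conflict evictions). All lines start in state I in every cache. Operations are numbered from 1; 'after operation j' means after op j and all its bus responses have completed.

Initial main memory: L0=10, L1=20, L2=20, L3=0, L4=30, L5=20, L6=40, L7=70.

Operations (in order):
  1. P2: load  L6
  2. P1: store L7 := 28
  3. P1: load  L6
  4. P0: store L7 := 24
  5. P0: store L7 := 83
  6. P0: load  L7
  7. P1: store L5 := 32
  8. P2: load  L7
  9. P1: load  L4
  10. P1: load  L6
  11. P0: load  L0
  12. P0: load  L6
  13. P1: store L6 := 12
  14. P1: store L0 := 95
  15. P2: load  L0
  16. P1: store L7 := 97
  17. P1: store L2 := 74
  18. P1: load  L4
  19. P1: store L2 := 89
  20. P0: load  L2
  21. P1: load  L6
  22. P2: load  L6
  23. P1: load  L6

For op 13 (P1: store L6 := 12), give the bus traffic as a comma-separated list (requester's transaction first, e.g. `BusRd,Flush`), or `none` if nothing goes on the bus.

1. P2: load  L6  bus=[BusRd]  L6: P0=I P1=I P2=S  mem[L6]=40
2. P1: store L7 := 28  bus=[BusRdX]  L7: P0=I P1=M P2=I  mem[L7]=70
3. P1: load  L6  bus=[BusRd]  L6: P0=I P1=S P2=S  mem[L6]=40
4. P0: store L7 := 24  bus=[BusRdX,Flush]  L7: P0=M P1=I P2=I  mem[L7]=28
5. P0: store L7 := 83  bus=[-]  L7: P0=M P1=I P2=I  mem[L7]=28
6. P0: load  L7  bus=[-]  L7: P0=M P1=I P2=I  mem[L7]=28
7. P1: store L5 := 32  bus=[BusRdX]  L5: P0=I P1=M P2=I  mem[L5]=20
8. P2: load  L7  bus=[BusRd,Flush]  L7: P0=S P1=I P2=S  mem[L7]=83
9. P1: load  L4  bus=[BusRd]  L4: P0=I P1=S P2=I  mem[L4]=30
10. P1: load  L6  bus=[-]  L6: P0=I P1=S P2=S  mem[L6]=40
11. P0: load  L0  bus=[BusRd]  L0: P0=S P1=I P2=I  mem[L0]=10
12. P0: load  L6  bus=[BusRd]  L6: P0=S P1=S P2=S  mem[L6]=40
13. P1: store L6 := 12  bus=[BusRdX]  L6: P0=I P1=M P2=I  mem[L6]=40
14. P1: store L0 := 95  bus=[BusRdX]  L0: P0=I P1=M P2=I  mem[L0]=10
15. P2: load  L0  bus=[BusRd,Flush]  L0: P0=I P1=S P2=S  mem[L0]=95
16. P1: store L7 := 97  bus=[BusRdX]  L7: P0=I P1=M P2=I  mem[L7]=83
17. P1: store L2 := 74  bus=[BusRdX]  L2: P0=I P1=M P2=I  mem[L2]=20
18. P1: load  L4  bus=[-]  L4: P0=I P1=S P2=I  mem[L4]=30
19. P1: store L2 := 89  bus=[-]  L2: P0=I P1=M P2=I  mem[L2]=20
20. P0: load  L2  bus=[BusRd,Flush]  L2: P0=S P1=S P2=I  mem[L2]=89
21. P1: load  L6  bus=[-]  L6: P0=I P1=M P2=I  mem[L6]=40
22. P2: load  L6  bus=[BusRd,Flush]  L6: P0=I P1=S P2=S  mem[L6]=12
23. P1: load  L6  bus=[-]  L6: P0=I P1=S P2=S  mem[L6]=12

bus = BusRdX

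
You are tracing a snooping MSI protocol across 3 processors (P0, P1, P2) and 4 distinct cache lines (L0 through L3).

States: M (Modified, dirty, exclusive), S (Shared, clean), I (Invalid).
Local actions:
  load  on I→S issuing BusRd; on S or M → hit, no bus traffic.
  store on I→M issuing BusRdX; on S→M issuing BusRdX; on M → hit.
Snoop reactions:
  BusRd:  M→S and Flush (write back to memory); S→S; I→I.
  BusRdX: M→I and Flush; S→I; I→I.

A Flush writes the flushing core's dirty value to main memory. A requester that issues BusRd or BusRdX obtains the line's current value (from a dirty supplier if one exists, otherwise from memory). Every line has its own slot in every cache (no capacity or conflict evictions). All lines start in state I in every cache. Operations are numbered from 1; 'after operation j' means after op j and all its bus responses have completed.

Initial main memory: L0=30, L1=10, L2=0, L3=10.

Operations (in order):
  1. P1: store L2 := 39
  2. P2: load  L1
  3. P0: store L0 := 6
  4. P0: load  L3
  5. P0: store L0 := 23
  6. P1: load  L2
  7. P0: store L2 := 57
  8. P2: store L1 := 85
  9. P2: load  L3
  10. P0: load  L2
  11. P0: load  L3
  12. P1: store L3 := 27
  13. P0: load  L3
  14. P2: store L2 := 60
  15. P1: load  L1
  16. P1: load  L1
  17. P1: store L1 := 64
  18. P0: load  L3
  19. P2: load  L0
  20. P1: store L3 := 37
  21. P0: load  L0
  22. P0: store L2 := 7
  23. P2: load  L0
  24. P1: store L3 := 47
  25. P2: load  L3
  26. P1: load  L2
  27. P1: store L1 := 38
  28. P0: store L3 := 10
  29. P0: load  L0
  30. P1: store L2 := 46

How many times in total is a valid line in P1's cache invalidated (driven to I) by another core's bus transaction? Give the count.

invalidations = 2

  op1 P1: store L2 := 39 → I/M/I on L2; bus BusRdX; mem=0
  op2 P2: load  L1 → I/I/S on L1; bus BusRd; mem=10
  op3 P0: store L0 := 6 → M/I/I on L0; bus BusRdX; mem=30
  op4 P0: load  L3 → S/I/I on L3; bus BusRd; mem=10
  op5 P0: store L0 := 23 → M/I/I on L0; bus (none); mem=30
  op6 P1: load  L2 → I/M/I on L2; bus (none); mem=0
  op7 P0: store L2 := 57 → M/I/I on L2; bus BusRdX Flush; mem=39
  op8 P2: store L1 := 85 → I/I/M on L1; bus BusRdX; mem=10
  op9 P2: load  L3 → S/I/S on L3; bus BusRd; mem=10
  op10 P0: load  L2 → M/I/I on L2; bus (none); mem=39
  op11 P0: load  L3 → S/I/S on L3; bus (none); mem=10
  op12 P1: store L3 := 27 → I/M/I on L3; bus BusRdX; mem=10
  op13 P0: load  L3 → S/S/I on L3; bus BusRd Flush; mem=27
  op14 P2: store L2 := 60 → I/I/M on L2; bus BusRdX Flush; mem=57
  op15 P1: load  L1 → I/S/S on L1; bus BusRd Flush; mem=85
  op16 P1: load  L1 → I/S/S on L1; bus (none); mem=85
  op17 P1: store L1 := 64 → I/M/I on L1; bus BusRdX; mem=85
  op18 P0: load  L3 → S/S/I on L3; bus (none); mem=27
  op19 P2: load  L0 → S/I/S on L0; bus BusRd Flush; mem=23
  op20 P1: store L3 := 37 → I/M/I on L3; bus BusRdX; mem=27
  op21 P0: load  L0 → S/I/S on L0; bus (none); mem=23
  op22 P0: store L2 := 7 → M/I/I on L2; bus BusRdX Flush; mem=60
  op23 P2: load  L0 → S/I/S on L0; bus (none); mem=23
  op24 P1: store L3 := 47 → I/M/I on L3; bus (none); mem=27
  op25 P2: load  L3 → I/S/S on L3; bus BusRd Flush; mem=47
  op26 P1: load  L2 → S/S/I on L2; bus BusRd Flush; mem=7
  op27 P1: store L1 := 38 → I/M/I on L1; bus (none); mem=85
  op28 P0: store L3 := 10 → M/I/I on L3; bus BusRdX; mem=47
  op29 P0: load  L0 → S/I/S on L0; bus (none); mem=23
  op30 P1: store L2 := 46 → I/M/I on L2; bus BusRdX; mem=7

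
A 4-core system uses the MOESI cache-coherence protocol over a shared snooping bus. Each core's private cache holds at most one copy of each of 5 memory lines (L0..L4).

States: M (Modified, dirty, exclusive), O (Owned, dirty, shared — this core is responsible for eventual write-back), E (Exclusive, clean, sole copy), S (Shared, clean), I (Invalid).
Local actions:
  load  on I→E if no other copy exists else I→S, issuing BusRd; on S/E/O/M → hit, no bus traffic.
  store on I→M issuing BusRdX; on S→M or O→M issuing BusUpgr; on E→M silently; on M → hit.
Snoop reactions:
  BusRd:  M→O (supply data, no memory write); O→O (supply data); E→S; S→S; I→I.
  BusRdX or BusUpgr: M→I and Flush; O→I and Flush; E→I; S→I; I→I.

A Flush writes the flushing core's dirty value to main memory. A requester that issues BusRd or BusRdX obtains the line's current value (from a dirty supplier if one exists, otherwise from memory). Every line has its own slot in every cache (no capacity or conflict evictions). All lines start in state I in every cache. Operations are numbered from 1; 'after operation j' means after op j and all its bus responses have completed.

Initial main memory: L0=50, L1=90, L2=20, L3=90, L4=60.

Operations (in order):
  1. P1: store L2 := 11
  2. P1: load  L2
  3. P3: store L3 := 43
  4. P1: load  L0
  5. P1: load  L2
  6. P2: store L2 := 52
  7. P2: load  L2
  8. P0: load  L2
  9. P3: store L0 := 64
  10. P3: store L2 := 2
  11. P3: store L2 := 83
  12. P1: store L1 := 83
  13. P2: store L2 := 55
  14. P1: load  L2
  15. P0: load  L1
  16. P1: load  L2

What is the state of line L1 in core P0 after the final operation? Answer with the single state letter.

[1] P1: store L2 := 11 | P0:I, P1:M(11), P2:I, P3:I | bus: BusRdX
[2] P1: load  L2 | P0:I, P1:M(11), P2:I, P3:I | bus: none
[3] P3: store L3 := 43 | P0:I, P1:I, P2:I, P3:M(43) | bus: BusRdX
[4] P1: load  L0 | P0:I, P1:E(50), P2:I, P3:I | bus: BusRd
[5] P1: load  L2 | P0:I, P1:M(11), P2:I, P3:I | bus: none
[6] P2: store L2 := 52 | P0:I, P1:I, P2:M(52), P3:I | bus: BusRdX,Flush
[7] P2: load  L2 | P0:I, P1:I, P2:M(52), P3:I | bus: none
[8] P0: load  L2 | P0:S(52), P1:I, P2:O(52), P3:I | bus: BusRd
[9] P3: store L0 := 64 | P0:I, P1:I, P2:I, P3:M(64) | bus: BusRdX
[10] P3: store L2 := 2 | P0:I, P1:I, P2:I, P3:M(2) | bus: BusRdX,Flush
[11] P3: store L2 := 83 | P0:I, P1:I, P2:I, P3:M(83) | bus: none
[12] P1: store L1 := 83 | P0:I, P1:M(83), P2:I, P3:I | bus: BusRdX
[13] P2: store L2 := 55 | P0:I, P1:I, P2:M(55), P3:I | bus: BusRdX,Flush
[14] P1: load  L2 | P0:I, P1:S(55), P2:O(55), P3:I | bus: BusRd
[15] P0: load  L1 | P0:S(83), P1:O(83), P2:I, P3:I | bus: BusRd
[16] P1: load  L2 | P0:I, P1:S(55), P2:O(55), P3:I | bus: none

state = S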